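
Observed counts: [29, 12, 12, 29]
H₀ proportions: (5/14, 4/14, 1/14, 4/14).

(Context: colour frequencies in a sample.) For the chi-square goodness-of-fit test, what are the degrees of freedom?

df = k − 1 = 4 − 1 = 3

degrees of freedom = 3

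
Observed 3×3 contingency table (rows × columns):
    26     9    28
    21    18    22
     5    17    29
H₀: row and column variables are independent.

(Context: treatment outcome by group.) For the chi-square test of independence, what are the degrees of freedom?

df = (r−1)(c−1) = (3−1)·(3−1) = 4

degrees of freedom = 4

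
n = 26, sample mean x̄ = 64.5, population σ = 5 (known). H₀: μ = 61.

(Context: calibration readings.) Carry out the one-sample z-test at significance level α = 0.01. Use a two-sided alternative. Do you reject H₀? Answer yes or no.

SE = σ/√n = 5/√26 = 0.9806
z = (x̄−μ₀)/SE = (64.5−61)/0.9806 = 3.5693
p-value (two-sided) = 0.00036
At α=0.01: p < α → reject H₀

reject H₀: yes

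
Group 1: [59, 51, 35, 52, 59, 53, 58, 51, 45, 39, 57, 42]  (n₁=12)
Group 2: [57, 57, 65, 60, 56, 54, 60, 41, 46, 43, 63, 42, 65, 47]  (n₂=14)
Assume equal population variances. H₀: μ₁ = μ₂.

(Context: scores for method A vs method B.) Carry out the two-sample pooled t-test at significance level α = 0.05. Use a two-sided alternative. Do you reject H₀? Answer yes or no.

x̄₁=50.083, s₁=8.118, n₁=12
x̄₂=54.000, s₂=8.611, n₂=14
s_p² = [11·8.118² + 13·8.611²]/24 = 70.3715
SE = √(s_p²·(1/12+1/14)) = 3.3001
t = (50.083−54.000)/3.3001 = -1.1868
df = 24
p-value (two-sided) = 0.24691
At α=0.05: p ≥ α → fail to reject H₀

reject H₀: no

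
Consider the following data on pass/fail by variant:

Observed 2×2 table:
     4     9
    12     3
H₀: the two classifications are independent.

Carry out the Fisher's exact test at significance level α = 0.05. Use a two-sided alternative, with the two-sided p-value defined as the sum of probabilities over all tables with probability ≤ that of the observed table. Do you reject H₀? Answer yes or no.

Margins: r₁=13, r₂=15, c₁=16, c₂=12, n=28
p_obs = C(13,4)·C(15,12)/C(28,16); sum pmf over tables with pmf ≤ p_obs
p-value (two-sided) = 0.02002
At α=0.05: p < α → reject H₀

reject H₀: yes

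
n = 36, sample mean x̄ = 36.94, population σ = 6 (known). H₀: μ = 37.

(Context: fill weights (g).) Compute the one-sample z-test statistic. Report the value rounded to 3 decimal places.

SE = σ/√n = 6/√36 = 1.0000
z = (x̄−μ₀)/SE = (36.94−37)/1.0000 = -0.0600

test statistic = -0.060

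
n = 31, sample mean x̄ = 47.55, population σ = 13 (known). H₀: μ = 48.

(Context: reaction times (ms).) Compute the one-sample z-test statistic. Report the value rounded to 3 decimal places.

SE = σ/√n = 13/√31 = 2.3349
z = (x̄−μ₀)/SE = (47.55−48)/2.3349 = -0.1927

test statistic = -0.193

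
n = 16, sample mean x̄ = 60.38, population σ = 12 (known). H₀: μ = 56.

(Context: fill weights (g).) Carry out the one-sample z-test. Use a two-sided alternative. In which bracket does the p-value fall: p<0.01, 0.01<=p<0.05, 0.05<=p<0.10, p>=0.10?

SE = σ/√n = 12/√16 = 3.0000
z = (x̄−μ₀)/SE = (60.38−56)/3.0000 = 1.4600
p-value (two-sided) = 0.14429
→ bracket: p>=0.10

p-value bracket: p>=0.10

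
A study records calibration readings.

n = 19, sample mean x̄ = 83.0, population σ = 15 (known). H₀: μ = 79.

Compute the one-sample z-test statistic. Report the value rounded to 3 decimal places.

SE = σ/√n = 15/√19 = 3.4412
z = (x̄−μ₀)/SE = (83.0−79)/3.4412 = 1.1624

test statistic = 1.162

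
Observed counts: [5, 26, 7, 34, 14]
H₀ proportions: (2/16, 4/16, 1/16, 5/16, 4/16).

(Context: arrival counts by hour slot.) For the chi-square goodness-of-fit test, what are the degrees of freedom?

degrees of freedom = 4

df = k − 1 = 5 − 1 = 4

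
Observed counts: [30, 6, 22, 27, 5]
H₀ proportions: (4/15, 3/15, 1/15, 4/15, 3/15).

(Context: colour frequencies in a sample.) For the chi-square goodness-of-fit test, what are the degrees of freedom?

df = k − 1 = 5 − 1 = 4

degrees of freedom = 4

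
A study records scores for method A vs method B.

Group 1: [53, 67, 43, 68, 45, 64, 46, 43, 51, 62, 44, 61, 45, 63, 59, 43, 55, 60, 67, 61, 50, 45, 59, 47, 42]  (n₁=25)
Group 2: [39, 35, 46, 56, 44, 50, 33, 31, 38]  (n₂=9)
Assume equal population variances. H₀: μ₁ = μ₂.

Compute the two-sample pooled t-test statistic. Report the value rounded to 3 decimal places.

x̄₁=53.720, s₁=9.016, n₁=25
x̄₂=41.333, s₂=8.307, n₂=9
s_p² = [24·9.016² + 8·8.307²]/32 = 78.2200
SE = √(s_p²·(1/25+1/9)) = 3.4380
t = (53.720−41.333)/3.4380 = 3.6029
df = 32

test statistic = 3.603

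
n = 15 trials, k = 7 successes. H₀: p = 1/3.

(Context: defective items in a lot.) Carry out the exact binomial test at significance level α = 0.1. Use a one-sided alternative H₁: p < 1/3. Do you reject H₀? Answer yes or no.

Exact binomial: n=15, k=7, p₀=1/3=0.3333
P(X≤7) from Σ C(n,i)·p₀^i·(1−p₀)^(n−i)
p-value (one-sided, H₁ less) = 0.91177
At α=0.1: p ≥ α → fail to reject H₀

reject H₀: no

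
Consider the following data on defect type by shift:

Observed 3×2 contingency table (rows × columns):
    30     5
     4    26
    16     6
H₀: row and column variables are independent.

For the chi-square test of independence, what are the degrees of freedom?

degrees of freedom = 2

df = (r−1)(c−1) = (3−1)·(2−1) = 2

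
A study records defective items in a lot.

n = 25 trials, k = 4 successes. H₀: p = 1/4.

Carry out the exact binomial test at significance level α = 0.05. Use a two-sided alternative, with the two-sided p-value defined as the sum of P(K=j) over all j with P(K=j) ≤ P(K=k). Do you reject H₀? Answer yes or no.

Exact binomial: n=25, k=4, p₀=1/4=0.2500
P(X=j) = C(n,j)·p₀^j·(1−p₀)^(n−j); p = Σ P(X=j) over j with P(X=j) ≤ P(X=4)
p-value (two-sided) = 0.36318
At α=0.05: p ≥ α → fail to reject H₀

reject H₀: no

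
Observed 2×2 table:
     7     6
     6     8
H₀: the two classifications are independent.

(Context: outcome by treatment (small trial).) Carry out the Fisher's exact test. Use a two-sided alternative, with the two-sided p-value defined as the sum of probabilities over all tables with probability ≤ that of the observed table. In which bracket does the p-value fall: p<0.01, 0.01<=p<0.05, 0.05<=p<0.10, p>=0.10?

Margins: r₁=13, r₂=14, c₁=13, c₂=14, n=27
p_obs = C(13,7)·C(14,6)/C(27,13); sum pmf over tables with pmf ≤ p_obs
p-value (two-sided) = 0.70639
→ bracket: p>=0.10

p-value bracket: p>=0.10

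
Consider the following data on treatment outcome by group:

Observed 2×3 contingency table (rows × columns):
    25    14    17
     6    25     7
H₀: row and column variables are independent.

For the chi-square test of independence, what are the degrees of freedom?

degrees of freedom = 2

df = (r−1)(c−1) = (2−1)·(3−1) = 2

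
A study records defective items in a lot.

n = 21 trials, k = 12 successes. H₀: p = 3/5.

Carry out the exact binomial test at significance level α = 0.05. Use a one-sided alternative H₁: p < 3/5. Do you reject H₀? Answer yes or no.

reject H₀: no

Exact binomial: n=21, k=12, p₀=3/5=0.6000
P(X≤12) from Σ C(n,i)·p₀^i·(1−p₀)^(n−i)
p-value (one-sided, H₁ less) = 0.47628
At α=0.05: p ≥ α → fail to reject H₀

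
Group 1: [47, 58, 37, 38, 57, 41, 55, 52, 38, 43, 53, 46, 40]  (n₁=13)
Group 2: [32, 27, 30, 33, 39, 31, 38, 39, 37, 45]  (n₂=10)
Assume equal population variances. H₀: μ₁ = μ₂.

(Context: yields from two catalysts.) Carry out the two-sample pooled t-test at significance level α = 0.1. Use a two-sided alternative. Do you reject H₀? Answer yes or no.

reject H₀: yes

x̄₁=46.538, s₁=7.677, n₁=13
x̄₂=35.100, s₂=5.405, n₂=10
s_p² = [12·7.677² + 9·5.405²]/21 = 46.1967
SE = √(s_p²·(1/13+1/10)) = 2.8589
t = (46.538−35.100)/2.8589 = 4.0010
df = 21
p-value (two-sided) = 0.00065
At α=0.1: p < α → reject H₀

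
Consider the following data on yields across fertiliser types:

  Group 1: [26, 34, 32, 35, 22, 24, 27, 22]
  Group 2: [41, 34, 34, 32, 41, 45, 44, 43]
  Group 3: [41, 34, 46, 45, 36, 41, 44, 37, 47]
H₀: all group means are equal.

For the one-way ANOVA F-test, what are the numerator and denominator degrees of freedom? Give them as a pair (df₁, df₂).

k = 3 groups, N = 25 total
df = (k−1, N−k) = (3−1, 25−3) = (2, 22)

degrees of freedom = [2, 22]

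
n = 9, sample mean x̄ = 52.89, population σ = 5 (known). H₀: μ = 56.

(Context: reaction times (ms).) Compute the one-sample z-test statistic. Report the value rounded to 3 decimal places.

SE = σ/√n = 5/√9 = 1.6667
z = (x̄−μ₀)/SE = (52.89−56)/1.6667 = -1.8660

test statistic = -1.866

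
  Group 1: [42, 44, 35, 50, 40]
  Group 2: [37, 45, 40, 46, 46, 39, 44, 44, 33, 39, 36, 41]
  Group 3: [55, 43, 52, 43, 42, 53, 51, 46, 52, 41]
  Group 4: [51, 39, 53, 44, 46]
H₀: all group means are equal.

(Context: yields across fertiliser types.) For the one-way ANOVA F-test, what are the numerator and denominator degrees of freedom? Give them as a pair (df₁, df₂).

degrees of freedom = [3, 28]

k = 4 groups, N = 32 total
df = (k−1, N−k) = (4−1, 32−4) = (3, 28)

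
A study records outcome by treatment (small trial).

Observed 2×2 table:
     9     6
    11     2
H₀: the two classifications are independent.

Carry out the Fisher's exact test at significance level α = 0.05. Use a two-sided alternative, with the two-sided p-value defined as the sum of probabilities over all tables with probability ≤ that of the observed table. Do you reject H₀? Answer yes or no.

Margins: r₁=15, r₂=13, c₁=20, c₂=8, n=28
p_obs = C(15,9)·C(13,11)/C(28,20); sum pmf over tables with pmf ≤ p_obs
p-value (two-sided) = 0.22126
At α=0.05: p ≥ α → fail to reject H₀

reject H₀: no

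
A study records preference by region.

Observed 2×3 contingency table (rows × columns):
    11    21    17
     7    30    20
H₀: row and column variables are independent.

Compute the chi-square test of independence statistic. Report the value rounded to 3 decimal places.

test statistic = 2.129

Row totals [49, 57], col totals [18, 51, 37], n=106
χ² = (11−8.32)²/8.32 + (21−23.58)²/23.58 + (17−17.10)²/17.10 + (7−9.68)²/9.68 + (30−27.42)²/27.42 + (20−19.90)²/19.90 = 2.1287
df = 2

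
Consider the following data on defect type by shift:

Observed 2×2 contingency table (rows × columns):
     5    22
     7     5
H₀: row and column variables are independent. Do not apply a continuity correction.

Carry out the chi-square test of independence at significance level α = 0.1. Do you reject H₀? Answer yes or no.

reject H₀: yes

Row totals [27, 12], col totals [12, 27], n=39
χ² = (5−8.31)²/8.31 + (22−18.69)²/18.69 + (7−3.69)²/3.69 + (5−8.31)²/8.31 = 6.1824
df = 1
p-value (upper-tail) = 0.01290
At α=0.1: p < α → reject H₀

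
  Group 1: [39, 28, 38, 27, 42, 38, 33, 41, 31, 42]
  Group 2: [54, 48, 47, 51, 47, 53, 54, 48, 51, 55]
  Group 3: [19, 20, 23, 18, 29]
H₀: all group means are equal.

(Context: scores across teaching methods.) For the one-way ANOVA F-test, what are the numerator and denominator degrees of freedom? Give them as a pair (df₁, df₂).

k = 3 groups, N = 25 total
df = (k−1, N−k) = (3−1, 25−3) = (2, 22)

degrees of freedom = [2, 22]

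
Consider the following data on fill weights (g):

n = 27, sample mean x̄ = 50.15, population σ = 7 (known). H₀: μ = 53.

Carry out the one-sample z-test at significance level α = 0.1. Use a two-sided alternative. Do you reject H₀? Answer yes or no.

reject H₀: yes

SE = σ/√n = 7/√27 = 1.3472
z = (x̄−μ₀)/SE = (50.15−53)/1.3472 = -2.1156
p-value (two-sided) = 0.03438
At α=0.1: p < α → reject H₀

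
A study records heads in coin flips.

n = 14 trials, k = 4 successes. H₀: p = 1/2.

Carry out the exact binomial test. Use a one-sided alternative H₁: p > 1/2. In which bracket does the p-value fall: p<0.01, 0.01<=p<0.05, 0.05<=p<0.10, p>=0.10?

p-value bracket: p>=0.10

Exact binomial: n=14, k=4, p₀=1/2=0.5000
P(X≥4) from Σ C(n,i)·p₀^i·(1−p₀)^(n−i)
p-value (one-sided, H₁ greater) = 0.97131
→ bracket: p>=0.10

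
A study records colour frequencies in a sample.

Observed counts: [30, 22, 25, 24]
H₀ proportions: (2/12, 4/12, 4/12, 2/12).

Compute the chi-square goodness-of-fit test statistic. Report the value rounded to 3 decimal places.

test statistic = 19.624

n = 101; E_i = n·p_i = [16.83, 33.67, 33.67, 16.83]
χ² = (30−16.83)²/16.83 + (22−33.67)²/33.67 + (25−33.67)²/33.67 + (24−16.83)²/16.83 = 19.6238
df = 3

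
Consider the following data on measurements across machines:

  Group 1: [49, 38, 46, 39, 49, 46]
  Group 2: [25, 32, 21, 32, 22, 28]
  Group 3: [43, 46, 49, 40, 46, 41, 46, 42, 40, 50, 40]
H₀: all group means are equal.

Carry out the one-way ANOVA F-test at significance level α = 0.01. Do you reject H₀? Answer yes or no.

reject H₀: yes

Group means [44.50, 26.67, 43.91], grand mean 39.565
SSB = Σnᵢ(x̄ᵢ−x̄)² = 1351.910; SSW = ΣΣ(x−x̄ᵢ)² = 367.742
MSB = 1351.910/2 = 675.9549; MSW = 367.742/20 = 18.3871
F = MSB/MSW = 36.7624
df = (2, 20)
p-value (upper-tail) = 0.00000
At α=0.01: p < α → reject H₀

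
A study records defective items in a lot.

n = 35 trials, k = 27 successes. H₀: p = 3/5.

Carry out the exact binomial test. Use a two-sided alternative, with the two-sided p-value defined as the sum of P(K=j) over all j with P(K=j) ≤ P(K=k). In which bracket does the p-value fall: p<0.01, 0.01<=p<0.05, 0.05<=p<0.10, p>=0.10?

p-value bracket: 0.01<=p<0.05

Exact binomial: n=35, k=27, p₀=3/5=0.6000
P(X=j) = C(n,j)·p₀^j·(1−p₀)^(n−j); p = Σ P(X=j) over j with P(X=j) ≤ P(X=27)
p-value (two-sided) = 0.03921
→ bracket: 0.01<=p<0.05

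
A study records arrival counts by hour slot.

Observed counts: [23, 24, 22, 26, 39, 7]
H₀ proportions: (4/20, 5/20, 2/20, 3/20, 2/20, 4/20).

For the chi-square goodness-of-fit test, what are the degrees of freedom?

df = k − 1 = 6 − 1 = 5

degrees of freedom = 5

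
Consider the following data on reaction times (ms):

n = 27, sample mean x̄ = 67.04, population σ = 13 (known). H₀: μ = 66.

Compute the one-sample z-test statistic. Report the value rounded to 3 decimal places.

SE = σ/√n = 13/√27 = 2.5019
z = (x̄−μ₀)/SE = (67.04−66)/2.5019 = 0.4157

test statistic = 0.416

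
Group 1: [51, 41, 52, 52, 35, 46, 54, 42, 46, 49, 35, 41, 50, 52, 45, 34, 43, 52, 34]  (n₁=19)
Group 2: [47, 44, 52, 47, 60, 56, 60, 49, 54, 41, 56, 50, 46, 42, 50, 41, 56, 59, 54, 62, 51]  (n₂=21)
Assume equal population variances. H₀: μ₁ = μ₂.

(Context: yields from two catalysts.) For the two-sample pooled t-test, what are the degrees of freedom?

degrees of freedom = 38

df = n₁ + n₂ − 2 = 19 + 21 − 2 = 38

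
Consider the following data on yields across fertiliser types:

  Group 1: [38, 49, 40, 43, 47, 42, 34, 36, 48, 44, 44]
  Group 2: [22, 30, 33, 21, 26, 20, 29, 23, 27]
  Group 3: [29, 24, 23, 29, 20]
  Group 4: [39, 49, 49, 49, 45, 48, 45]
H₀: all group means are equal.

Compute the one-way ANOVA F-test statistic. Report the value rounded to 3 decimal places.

test statistic = 47.180

Group means [42.27, 25.67, 25.00, 46.29], grand mean 35.781
SSB = Σnᵢ(x̄ᵢ−x̄)² = 2737.858; SSW = ΣΣ(x−x̄ᵢ)² = 541.610
MSB = 2737.858/3 = 912.6195; MSW = 541.610/28 = 19.3432
F = MSB/MSW = 47.1803
df = (3, 28)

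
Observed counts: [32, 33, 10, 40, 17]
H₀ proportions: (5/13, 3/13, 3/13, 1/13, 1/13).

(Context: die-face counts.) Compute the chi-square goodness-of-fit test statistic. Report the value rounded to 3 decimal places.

n = 132; E_i = n·p_i = [50.77, 30.46, 30.46, 10.15, 10.15]
χ² = (32−50.77)²/50.77 + (33−30.46)²/30.46 + (10−30.46)²/30.46 + (40−10.15)²/10.15 + (17−10.15)²/10.15 = 113.2404
df = 4

test statistic = 113.240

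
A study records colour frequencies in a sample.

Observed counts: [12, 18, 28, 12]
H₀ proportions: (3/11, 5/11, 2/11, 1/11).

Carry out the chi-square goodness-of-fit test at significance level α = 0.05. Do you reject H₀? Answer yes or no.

reject H₀: yes

n = 70; E_i = n·p_i = [19.09, 31.82, 12.73, 6.36]
χ² = (12−19.09)²/19.09 + (18−31.82)²/31.82 + (28−12.73)²/12.73 + (12−6.36)²/6.36 = 31.9543
df = 3
p-value (upper-tail) = 0.00000
At α=0.05: p < α → reject H₀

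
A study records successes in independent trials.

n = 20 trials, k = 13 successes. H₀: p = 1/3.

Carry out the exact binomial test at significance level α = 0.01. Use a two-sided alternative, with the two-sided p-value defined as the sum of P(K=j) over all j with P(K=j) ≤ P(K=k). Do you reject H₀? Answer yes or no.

Exact binomial: n=20, k=13, p₀=1/3=0.3333
P(X=j) = C(n,j)·p₀^j·(1−p₀)^(n−j); p = Σ P(X=j) over j with P(X=j) ≤ P(X=13)
p-value (two-sided) = 0.00403
At α=0.01: p < α → reject H₀

reject H₀: yes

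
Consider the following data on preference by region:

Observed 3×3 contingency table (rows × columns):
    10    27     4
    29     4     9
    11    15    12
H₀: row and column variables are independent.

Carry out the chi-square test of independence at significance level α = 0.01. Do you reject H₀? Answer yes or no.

reject H₀: yes

Row totals [41, 42, 38], col totals [50, 46, 25], n=121
χ² = (10−16.94)²/16.94 + (27−15.59)²/15.59 + (4−8.47)²/8.47 + (29−17.36)²/17.36 + (4−15.97)²/15.97 + (9−8.68)²/8.68 + (11−15.70)²/15.70 + (15−14.45)²/14.45 + (12−7.85)²/7.85 = 33.9774
df = 4
p-value (upper-tail) = 0.00000
At α=0.01: p < α → reject H₀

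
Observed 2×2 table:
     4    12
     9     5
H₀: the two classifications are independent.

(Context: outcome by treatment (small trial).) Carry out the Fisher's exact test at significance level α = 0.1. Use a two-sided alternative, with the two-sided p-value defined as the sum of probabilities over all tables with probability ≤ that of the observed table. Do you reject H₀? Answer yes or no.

Margins: r₁=16, r₂=14, c₁=13, c₂=17, n=30
p_obs = C(16,4)·C(14,9)/C(30,13); sum pmf over tables with pmf ≤ p_obs
p-value (two-sided) = 0.06336
At α=0.1: p < α → reject H₀

reject H₀: yes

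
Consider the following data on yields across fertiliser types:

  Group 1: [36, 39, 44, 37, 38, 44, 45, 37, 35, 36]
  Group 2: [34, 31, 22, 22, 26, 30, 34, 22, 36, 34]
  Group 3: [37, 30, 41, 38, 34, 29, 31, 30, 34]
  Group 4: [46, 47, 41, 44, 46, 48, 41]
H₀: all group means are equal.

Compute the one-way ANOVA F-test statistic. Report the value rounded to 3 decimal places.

test statistic = 20.382

Group means [39.10, 29.10, 33.78, 44.71], grand mean 36.083
SSB = Σnᵢ(x̄ᵢ−x̄)² = 1147.966; SSW = ΣΣ(x−x̄ᵢ)² = 600.784
MSB = 1147.966/3 = 382.6553; MSW = 600.784/32 = 18.7745
F = MSB/MSW = 20.3816
df = (3, 32)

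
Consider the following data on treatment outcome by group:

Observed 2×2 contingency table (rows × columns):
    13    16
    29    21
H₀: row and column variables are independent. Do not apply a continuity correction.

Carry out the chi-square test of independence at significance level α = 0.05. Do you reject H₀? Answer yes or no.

reject H₀: no

Row totals [29, 50], col totals [42, 37], n=79
χ² = (13−15.42)²/15.42 + (16−13.58)²/13.58 + (29−26.58)²/26.58 + (21−23.42)²/23.42 = 1.2790
df = 1
p-value (upper-tail) = 0.25808
At α=0.05: p ≥ α → fail to reject H₀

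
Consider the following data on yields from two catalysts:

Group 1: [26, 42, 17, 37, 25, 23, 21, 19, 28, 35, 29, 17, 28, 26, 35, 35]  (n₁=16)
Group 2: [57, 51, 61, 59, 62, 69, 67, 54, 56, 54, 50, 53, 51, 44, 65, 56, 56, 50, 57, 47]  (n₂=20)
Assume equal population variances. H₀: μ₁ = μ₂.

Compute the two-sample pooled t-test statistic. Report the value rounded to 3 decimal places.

x̄₁=27.688, s₁=7.472, n₁=16
x̄₂=55.950, s₂=6.517, n₂=20
s_p² = [15·7.472² + 19·6.517²]/34 = 48.3643
SE = √(s_p²·(1/16+1/20)) = 2.3326
t = (27.688−55.950)/2.3326 = -12.1163
df = 34

test statistic = -12.116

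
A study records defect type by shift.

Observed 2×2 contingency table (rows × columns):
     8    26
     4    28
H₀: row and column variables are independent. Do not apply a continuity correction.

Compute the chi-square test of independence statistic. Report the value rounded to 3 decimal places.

test statistic = 1.348

Row totals [34, 32], col totals [12, 54], n=66
χ² = (8−6.18)²/6.18 + (26−27.82)²/27.82 + (4−5.82)²/5.82 + (28−26.18)²/26.18 = 1.3480
df = 1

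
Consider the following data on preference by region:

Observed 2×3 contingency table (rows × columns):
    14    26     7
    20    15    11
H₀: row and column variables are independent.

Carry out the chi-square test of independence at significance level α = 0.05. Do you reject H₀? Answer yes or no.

reject H₀: no

Row totals [47, 46], col totals [34, 41, 18], n=93
χ² = (14−17.18)²/17.18 + (26−20.72)²/20.72 + (7−9.10)²/9.10 + (20−16.82)²/16.82 + (15−20.28)²/20.28 + (11−8.90)²/8.90 = 4.8887
df = 2
p-value (upper-tail) = 0.08678
At α=0.05: p ≥ α → fail to reject H₀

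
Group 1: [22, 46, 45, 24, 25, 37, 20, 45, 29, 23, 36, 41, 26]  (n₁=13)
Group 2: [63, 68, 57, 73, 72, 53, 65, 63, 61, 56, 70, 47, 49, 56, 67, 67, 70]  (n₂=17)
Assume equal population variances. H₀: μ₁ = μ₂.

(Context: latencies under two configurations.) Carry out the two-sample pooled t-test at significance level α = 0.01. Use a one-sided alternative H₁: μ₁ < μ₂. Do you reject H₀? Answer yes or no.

x̄₁=32.231, s₁=9.740, n₁=13
x̄₂=62.176, s₂=7.978, n₂=17
s_p² = [12·9.740² + 16·7.978²]/28 = 77.0278
SE = √(s_p²·(1/13+1/17)) = 3.2336
t = (32.231−62.176)/3.2336 = -9.2608
df = 28
p-value (one-sided, H₁ less) = 0.00000
At α=0.01: p < α → reject H₀

reject H₀: yes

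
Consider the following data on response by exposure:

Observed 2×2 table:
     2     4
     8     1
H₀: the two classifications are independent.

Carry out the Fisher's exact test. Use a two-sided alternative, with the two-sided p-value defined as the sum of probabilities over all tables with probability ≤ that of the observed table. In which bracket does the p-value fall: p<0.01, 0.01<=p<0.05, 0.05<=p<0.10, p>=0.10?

Margins: r₁=6, r₂=9, c₁=10, c₂=5, n=15
p_obs = C(6,2)·C(9,8)/C(15,10); sum pmf over tables with pmf ≤ p_obs
p-value (two-sided) = 0.08891
→ bracket: 0.05<=p<0.10

p-value bracket: 0.05<=p<0.10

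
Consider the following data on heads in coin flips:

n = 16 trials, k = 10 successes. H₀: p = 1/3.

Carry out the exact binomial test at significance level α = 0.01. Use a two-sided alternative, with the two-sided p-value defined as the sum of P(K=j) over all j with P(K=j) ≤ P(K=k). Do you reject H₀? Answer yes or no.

reject H₀: no

Exact binomial: n=16, k=10, p₀=1/3=0.3333
P(X=j) = C(n,j)·p₀^j·(1−p₀)^(n−j); p = Σ P(X=j) over j with P(X=j) ≤ P(X=10)
p-value (two-sided) = 0.01747
At α=0.01: p ≥ α → fail to reject H₀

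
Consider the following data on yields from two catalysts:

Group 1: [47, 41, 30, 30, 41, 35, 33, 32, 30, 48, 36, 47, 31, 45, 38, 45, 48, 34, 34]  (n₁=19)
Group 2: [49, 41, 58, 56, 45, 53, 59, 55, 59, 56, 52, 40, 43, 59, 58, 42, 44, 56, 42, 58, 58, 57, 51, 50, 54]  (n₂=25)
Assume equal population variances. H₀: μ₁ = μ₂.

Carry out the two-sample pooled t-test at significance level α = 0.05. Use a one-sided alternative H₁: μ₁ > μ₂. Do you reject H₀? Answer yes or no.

reject H₀: no

x̄₁=38.158, s₁=6.768, n₁=19
x̄₂=51.800, s₂=6.614, n₂=25
s_p² = [18·6.768² + 24·6.614²]/42 = 44.6316
SE = √(s_p²·(1/19+1/25)) = 2.0333
t = (38.158−51.800)/2.0333 = -6.7094
df = 42
p-value (one-sided, H₁ greater) = 1.00000
At α=0.05: p ≥ α → fail to reject H₀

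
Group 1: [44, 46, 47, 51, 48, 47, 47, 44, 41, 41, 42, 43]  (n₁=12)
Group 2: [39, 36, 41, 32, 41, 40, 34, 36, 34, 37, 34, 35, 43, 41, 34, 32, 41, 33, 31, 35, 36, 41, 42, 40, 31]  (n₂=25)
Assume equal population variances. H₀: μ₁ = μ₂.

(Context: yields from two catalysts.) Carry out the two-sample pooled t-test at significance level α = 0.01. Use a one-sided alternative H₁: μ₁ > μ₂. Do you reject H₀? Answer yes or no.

x̄₁=45.083, s₁=3.088, n₁=12
x̄₂=36.760, s₂=3.800, n₂=25
s_p² = [11·3.088² + 24·3.800²]/35 = 12.8993
SE = √(s_p²·(1/12+1/25)) = 1.2613
t = (45.083−36.760)/1.2613 = 6.5989
df = 35
p-value (one-sided, H₁ greater) = 0.00000
At α=0.01: p < α → reject H₀

reject H₀: yes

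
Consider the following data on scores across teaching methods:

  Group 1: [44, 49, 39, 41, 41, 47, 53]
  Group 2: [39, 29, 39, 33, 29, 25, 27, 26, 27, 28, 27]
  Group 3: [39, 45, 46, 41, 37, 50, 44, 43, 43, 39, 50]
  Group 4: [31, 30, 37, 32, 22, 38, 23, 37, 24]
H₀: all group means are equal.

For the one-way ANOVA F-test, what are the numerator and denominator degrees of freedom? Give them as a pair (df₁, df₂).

degrees of freedom = [3, 34]

k = 4 groups, N = 38 total
df = (k−1, N−k) = (4−1, 38−4) = (3, 34)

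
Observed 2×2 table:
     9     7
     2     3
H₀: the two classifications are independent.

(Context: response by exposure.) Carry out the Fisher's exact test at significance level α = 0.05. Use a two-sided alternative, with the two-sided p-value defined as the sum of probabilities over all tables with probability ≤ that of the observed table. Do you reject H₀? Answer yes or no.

reject H₀: no

Margins: r₁=16, r₂=5, c₁=11, c₂=10, n=21
p_obs = C(16,9)·C(5,2)/C(21,11); sum pmf over tables with pmf ≤ p_obs
p-value (two-sided) = 0.63512
At α=0.05: p ≥ α → fail to reject H₀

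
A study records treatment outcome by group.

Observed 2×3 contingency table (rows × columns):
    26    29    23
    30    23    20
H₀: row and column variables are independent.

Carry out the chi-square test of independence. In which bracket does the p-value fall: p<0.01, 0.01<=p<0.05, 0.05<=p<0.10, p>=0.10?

p-value bracket: p>=0.10

Row totals [78, 73], col totals [56, 52, 43], n=151
χ² = (26−28.93)²/28.93 + (29−26.86)²/26.86 + (23−22.21)²/22.21 + (30−27.07)²/27.07 + (23−25.14)²/25.14 + (20−20.79)²/20.79 = 1.0229
df = 2
p-value (upper-tail) = 0.59963
→ bracket: p>=0.10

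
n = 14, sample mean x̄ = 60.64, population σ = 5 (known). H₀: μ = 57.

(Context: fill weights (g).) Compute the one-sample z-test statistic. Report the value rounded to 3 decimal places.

SE = σ/√n = 5/√14 = 1.3363
z = (x̄−μ₀)/SE = (60.64−57)/1.3363 = 2.7239

test statistic = 2.724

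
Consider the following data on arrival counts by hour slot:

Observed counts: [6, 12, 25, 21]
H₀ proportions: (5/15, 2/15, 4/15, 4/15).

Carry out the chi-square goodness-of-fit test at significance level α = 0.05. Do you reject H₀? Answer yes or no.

reject H₀: yes

n = 64; E_i = n·p_i = [21.33, 8.53, 17.07, 17.07]
χ² = (6−21.33)²/21.33 + (12−8.53)²/8.53 + (25−17.07)²/17.07 + (21−17.07)²/17.07 = 17.0234
df = 3
p-value (upper-tail) = 0.00070
At α=0.05: p < α → reject H₀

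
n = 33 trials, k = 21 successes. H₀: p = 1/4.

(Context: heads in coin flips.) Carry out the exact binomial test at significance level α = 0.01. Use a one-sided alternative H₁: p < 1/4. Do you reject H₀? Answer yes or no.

reject H₀: no

Exact binomial: n=33, k=21, p₀=1/4=0.2500
P(X≤21) from Σ C(n,i)·p₀^i·(1−p₀)^(n−i)
p-value (one-sided, H₁ less) = 1.00000
At α=0.01: p ≥ α → fail to reject H₀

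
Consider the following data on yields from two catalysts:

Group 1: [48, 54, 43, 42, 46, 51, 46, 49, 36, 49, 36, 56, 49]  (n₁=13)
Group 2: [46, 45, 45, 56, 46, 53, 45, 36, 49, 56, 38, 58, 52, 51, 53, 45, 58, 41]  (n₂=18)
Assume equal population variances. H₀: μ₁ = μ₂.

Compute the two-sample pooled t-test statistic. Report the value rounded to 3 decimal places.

test statistic = -0.846

x̄₁=46.538, s₁=6.064, n₁=13
x̄₂=48.500, s₂=6.582, n₂=18
s_p² = [12·6.064² + 17·6.582²]/29 = 40.6114
SE = √(s_p²·(1/13+1/18)) = 2.3195
t = (46.538−48.500)/2.3195 = -0.8457
df = 29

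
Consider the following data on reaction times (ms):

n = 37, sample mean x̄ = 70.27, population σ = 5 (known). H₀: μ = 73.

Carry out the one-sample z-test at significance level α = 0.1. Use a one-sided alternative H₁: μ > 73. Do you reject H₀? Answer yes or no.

reject H₀: no

SE = σ/√n = 5/√37 = 0.8220
z = (x̄−μ₀)/SE = (70.27−73)/0.8220 = -3.3212
p-value (one-sided, H₁ greater) = 0.99955
At α=0.1: p ≥ α → fail to reject H₀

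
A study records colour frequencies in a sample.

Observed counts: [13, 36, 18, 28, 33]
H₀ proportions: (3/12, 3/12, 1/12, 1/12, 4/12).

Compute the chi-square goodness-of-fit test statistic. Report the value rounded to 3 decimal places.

test statistic = 47.180

n = 128; E_i = n·p_i = [32.00, 32.00, 10.67, 10.67, 42.67]
χ² = (13−32.00)²/32.00 + (36−32.00)²/32.00 + (18−10.67)²/10.67 + (28−10.67)²/10.67 + (33−42.67)²/42.67 = 47.1797
df = 4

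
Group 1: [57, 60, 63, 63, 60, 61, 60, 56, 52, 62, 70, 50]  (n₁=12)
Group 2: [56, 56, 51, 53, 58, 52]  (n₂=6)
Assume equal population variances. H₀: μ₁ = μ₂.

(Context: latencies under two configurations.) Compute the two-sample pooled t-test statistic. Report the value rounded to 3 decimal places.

test statistic = 2.221

x̄₁=59.500, s₁=5.300, n₁=12
x̄₂=54.333, s₂=2.733, n₂=6
s_p² = [11·5.300² + 5·2.733²]/16 = 21.6458
SE = √(s_p²·(1/12+1/6)) = 2.3263
t = (59.500−54.333)/2.3263 = 2.2210
df = 16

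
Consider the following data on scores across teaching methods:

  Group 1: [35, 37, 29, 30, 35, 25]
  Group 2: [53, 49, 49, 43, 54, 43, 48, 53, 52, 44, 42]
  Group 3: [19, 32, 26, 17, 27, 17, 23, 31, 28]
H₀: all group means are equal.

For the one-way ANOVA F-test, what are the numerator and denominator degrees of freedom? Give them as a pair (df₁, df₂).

k = 3 groups, N = 26 total
df = (k−1, N−k) = (3−1, 26−3) = (2, 23)

degrees of freedom = [2, 23]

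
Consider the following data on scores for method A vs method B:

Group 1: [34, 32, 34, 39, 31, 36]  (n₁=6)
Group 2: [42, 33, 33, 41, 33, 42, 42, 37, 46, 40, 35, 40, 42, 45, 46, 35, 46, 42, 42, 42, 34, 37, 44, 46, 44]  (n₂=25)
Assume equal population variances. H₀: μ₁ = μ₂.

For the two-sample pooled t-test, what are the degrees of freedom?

df = n₁ + n₂ − 2 = 6 + 25 − 2 = 29

degrees of freedom = 29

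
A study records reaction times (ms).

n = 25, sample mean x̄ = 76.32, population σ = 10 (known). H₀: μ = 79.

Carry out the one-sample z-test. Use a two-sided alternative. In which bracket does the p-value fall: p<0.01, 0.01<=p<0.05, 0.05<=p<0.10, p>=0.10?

SE = σ/√n = 10/√25 = 2.0000
z = (x̄−μ₀)/SE = (76.32−79)/2.0000 = -1.3400
p-value (two-sided) = 0.18025
→ bracket: p>=0.10

p-value bracket: p>=0.10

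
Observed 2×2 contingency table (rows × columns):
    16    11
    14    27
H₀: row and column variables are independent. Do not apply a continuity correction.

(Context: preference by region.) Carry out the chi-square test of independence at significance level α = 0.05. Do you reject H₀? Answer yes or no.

reject H₀: yes

Row totals [27, 41], col totals [30, 38], n=68
χ² = (16−11.91)²/11.91 + (11−15.09)²/15.09 + (14−18.09)²/18.09 + (27−22.91)²/22.91 = 4.1643
df = 1
p-value (upper-tail) = 0.04128
At α=0.05: p < α → reject H₀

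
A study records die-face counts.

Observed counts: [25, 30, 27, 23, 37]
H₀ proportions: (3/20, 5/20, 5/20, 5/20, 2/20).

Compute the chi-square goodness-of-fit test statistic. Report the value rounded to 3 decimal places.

test statistic = 44.540

n = 142; E_i = n·p_i = [21.30, 35.50, 35.50, 35.50, 14.20]
χ² = (25−21.30)²/21.30 + (30−35.50)²/35.50 + (27−35.50)²/35.50 + (23−35.50)²/35.50 + (37−14.20)²/14.20 = 44.5399
df = 4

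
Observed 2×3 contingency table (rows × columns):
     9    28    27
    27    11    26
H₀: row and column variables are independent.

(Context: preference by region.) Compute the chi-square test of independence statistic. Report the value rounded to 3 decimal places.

test statistic = 16.429

Row totals [64, 64], col totals [36, 39, 53], n=128
χ² = (9−18.00)²/18.00 + (28−19.50)²/19.50 + (27−26.50)²/26.50 + (27−18.00)²/18.00 + (11−19.50)²/19.50 + (26−26.50)²/26.50 = 16.4291
df = 2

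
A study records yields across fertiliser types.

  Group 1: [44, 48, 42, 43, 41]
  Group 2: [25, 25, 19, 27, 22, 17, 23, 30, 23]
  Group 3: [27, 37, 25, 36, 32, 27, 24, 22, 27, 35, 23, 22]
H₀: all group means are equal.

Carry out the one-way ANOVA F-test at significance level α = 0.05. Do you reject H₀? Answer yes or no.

Group means [43.60, 23.44, 28.08], grand mean 29.462
SSB = Σnᵢ(x̄ᵢ−x̄)² = 1348.123; SSW = ΣΣ(x−x̄ᵢ)² = 488.339
MSB = 1348.123/2 = 674.0613; MSW = 488.339/23 = 21.2321
F = MSB/MSW = 31.7472
df = (2, 23)
p-value (upper-tail) = 0.00000
At α=0.05: p < α → reject H₀

reject H₀: yes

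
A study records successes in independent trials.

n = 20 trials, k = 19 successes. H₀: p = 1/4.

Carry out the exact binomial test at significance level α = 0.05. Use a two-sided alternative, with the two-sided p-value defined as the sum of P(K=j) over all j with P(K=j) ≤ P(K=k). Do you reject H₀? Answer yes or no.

Exact binomial: n=20, k=19, p₀=1/4=0.2500
P(X=j) = C(n,j)·p₀^j·(1−p₀)^(n−j); p = Σ P(X=j) over j with P(X=j) ≤ P(X=19)
p-value (two-sided) = 0.00000
At α=0.05: p < α → reject H₀

reject H₀: yes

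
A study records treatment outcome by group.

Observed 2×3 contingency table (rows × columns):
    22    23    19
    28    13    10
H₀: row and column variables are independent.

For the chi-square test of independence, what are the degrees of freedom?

degrees of freedom = 2

df = (r−1)(c−1) = (2−1)·(3−1) = 2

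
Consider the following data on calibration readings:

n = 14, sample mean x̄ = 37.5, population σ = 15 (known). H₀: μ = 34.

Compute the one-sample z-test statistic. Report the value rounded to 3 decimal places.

SE = σ/√n = 15/√14 = 4.0089
z = (x̄−μ₀)/SE = (37.5−34)/4.0089 = 0.8731

test statistic = 0.873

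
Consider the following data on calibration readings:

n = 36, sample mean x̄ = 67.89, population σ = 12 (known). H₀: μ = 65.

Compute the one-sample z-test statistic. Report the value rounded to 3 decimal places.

SE = σ/√n = 12/√36 = 2.0000
z = (x̄−μ₀)/SE = (67.89−65)/2.0000 = 1.4450

test statistic = 1.445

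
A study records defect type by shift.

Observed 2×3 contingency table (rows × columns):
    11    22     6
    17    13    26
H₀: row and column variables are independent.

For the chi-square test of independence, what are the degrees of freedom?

degrees of freedom = 2

df = (r−1)(c−1) = (2−1)·(3−1) = 2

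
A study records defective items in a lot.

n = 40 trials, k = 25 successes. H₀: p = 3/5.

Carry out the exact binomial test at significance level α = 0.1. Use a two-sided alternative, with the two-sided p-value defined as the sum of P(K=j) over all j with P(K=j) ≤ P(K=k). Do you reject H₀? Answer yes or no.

Exact binomial: n=40, k=25, p₀=3/5=0.6000
P(X=j) = C(n,j)·p₀^j·(1−p₀)^(n−j); p = Σ P(X=j) over j with P(X=j) ≤ P(X=25)
p-value (two-sided) = 0.87209
At α=0.1: p ≥ α → fail to reject H₀

reject H₀: no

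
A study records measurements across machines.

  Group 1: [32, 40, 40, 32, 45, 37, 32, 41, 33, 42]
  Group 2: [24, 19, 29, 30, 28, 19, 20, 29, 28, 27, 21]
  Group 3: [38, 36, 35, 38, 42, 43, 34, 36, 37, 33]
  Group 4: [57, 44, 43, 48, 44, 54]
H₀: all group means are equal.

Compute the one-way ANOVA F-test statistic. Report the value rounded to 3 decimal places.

test statistic = 37.417

Group means [37.40, 24.91, 37.20, 48.33], grand mean 35.405
SSB = Σnᵢ(x̄ᵢ−x̄)² = 2286.676; SSW = ΣΣ(x−x̄ᵢ)² = 672.242
MSB = 2286.676/3 = 762.2255; MSW = 672.242/33 = 20.3710
F = MSB/MSW = 37.4172
df = (3, 33)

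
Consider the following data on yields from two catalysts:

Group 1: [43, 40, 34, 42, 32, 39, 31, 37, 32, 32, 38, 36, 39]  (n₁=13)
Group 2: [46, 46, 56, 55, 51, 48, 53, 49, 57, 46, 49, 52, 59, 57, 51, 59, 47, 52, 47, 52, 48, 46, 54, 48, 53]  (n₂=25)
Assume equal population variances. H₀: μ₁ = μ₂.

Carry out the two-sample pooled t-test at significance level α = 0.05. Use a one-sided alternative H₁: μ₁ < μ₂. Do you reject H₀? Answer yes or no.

x̄₁=36.538, s₁=4.054, n₁=13
x̄₂=51.240, s₂=4.216, n₂=25
s_p² = [12·4.054² + 24·4.216²]/36 = 17.3275
SE = √(s_p²·(1/13+1/25)) = 1.4234
t = (36.538−51.240)/1.4234 = -10.3287
df = 36
p-value (one-sided, H₁ less) = 0.00000
At α=0.05: p < α → reject H₀

reject H₀: yes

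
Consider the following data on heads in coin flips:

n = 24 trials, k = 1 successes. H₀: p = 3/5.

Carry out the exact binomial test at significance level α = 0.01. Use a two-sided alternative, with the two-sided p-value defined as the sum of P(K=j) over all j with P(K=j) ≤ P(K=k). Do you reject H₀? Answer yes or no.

Exact binomial: n=24, k=1, p₀=3/5=0.6000
P(X=j) = C(n,j)·p₀^j·(1−p₀)^(n−j); p = Σ P(X=j) over j with P(X=j) ≤ P(X=1)
p-value (two-sided) = 0.00000
At α=0.01: p < α → reject H₀

reject H₀: yes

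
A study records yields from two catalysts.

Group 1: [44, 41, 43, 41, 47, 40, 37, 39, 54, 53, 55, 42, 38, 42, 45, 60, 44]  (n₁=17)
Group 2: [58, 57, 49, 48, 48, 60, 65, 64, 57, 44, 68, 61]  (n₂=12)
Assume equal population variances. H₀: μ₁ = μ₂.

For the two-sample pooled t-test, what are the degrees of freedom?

degrees of freedom = 27

df = n₁ + n₂ − 2 = 17 + 12 − 2 = 27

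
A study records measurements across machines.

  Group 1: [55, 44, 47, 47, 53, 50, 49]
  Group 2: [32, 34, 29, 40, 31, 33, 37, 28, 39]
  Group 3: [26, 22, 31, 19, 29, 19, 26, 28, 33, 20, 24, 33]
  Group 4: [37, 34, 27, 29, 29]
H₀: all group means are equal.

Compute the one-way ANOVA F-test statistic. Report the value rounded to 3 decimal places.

Group means [49.29, 33.67, 25.83, 31.20], grand mean 33.758
SSB = Σnᵢ(x̄ᵢ−x̄)² = 2474.165; SSW = ΣΣ(x−x̄ᵢ)² = 587.895
MSB = 2474.165/3 = 824.7218; MSW = 587.895/29 = 20.2722
F = MSB/MSW = 40.6823
df = (3, 29)

test statistic = 40.682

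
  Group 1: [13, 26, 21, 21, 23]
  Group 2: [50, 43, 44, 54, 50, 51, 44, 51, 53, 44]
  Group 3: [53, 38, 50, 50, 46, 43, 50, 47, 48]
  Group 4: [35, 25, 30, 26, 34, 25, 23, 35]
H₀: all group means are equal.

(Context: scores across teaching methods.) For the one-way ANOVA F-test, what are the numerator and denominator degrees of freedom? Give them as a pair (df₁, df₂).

degrees of freedom = [3, 28]

k = 4 groups, N = 32 total
df = (k−1, N−k) = (4−1, 32−4) = (3, 28)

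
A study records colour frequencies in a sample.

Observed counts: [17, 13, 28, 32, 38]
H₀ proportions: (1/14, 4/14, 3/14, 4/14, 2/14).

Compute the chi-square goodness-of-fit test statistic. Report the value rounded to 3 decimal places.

test statistic = 43.783

n = 128; E_i = n·p_i = [9.14, 36.57, 27.43, 36.57, 18.29]
χ² = (17−9.14)²/9.14 + (13−36.57)²/36.57 + (28−27.43)²/27.43 + (32−36.57)²/36.57 + (38−18.29)²/18.29 = 43.7826
df = 4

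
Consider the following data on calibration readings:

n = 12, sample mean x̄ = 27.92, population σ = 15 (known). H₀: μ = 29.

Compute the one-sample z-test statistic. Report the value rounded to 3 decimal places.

test statistic = -0.249

SE = σ/√n = 15/√12 = 4.3301
z = (x̄−μ₀)/SE = (27.92−29)/4.3301 = -0.2494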